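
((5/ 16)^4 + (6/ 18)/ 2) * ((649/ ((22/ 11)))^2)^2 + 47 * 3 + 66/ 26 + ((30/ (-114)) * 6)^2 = 28843294727080524527/ 14762901504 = 1953768689.66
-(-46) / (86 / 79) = 1817 / 43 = 42.26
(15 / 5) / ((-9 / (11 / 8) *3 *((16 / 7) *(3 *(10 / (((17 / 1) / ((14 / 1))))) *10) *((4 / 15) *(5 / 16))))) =-187 / 57600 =-0.00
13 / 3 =4.33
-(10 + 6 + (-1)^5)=-15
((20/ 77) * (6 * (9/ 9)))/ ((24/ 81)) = 405/ 77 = 5.26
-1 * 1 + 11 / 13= -2 / 13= -0.15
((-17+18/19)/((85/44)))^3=-19335149504/33698267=-573.77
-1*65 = -65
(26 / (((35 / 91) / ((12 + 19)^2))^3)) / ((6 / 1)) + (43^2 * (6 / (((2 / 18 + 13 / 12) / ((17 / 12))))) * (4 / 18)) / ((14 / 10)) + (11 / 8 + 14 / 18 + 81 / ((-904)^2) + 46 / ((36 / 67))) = 435010502105639885851 / 6435576000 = 67594649197.78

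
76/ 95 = 4/ 5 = 0.80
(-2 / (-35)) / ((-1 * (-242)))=0.00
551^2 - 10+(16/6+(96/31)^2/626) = 273956563157/902379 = 303593.68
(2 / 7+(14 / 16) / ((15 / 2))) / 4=169 / 1680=0.10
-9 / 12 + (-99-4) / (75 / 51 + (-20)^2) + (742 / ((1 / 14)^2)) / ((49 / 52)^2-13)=-3578857953043 / 298034100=-12008.22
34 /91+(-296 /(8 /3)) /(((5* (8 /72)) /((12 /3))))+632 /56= -358331 /455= -787.54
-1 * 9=-9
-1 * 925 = -925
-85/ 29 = -2.93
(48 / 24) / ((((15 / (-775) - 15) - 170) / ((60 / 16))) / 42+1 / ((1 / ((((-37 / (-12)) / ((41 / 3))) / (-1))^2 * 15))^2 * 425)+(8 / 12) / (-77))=-1.69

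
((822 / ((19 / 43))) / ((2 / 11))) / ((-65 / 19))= -194403 / 65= -2990.82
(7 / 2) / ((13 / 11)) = 77 / 26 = 2.96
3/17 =0.18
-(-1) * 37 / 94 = 37 / 94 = 0.39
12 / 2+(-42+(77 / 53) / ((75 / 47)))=-139481 / 3975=-35.09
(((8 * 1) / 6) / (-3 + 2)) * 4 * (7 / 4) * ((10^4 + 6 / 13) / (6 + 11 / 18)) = -3120144 / 221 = -14118.30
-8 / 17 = -0.47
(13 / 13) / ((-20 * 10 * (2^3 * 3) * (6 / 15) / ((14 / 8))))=-7 / 7680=-0.00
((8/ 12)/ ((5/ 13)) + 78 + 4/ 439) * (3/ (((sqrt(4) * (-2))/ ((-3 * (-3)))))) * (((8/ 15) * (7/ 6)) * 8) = -29405824/ 10975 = -2679.35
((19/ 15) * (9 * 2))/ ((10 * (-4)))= -0.57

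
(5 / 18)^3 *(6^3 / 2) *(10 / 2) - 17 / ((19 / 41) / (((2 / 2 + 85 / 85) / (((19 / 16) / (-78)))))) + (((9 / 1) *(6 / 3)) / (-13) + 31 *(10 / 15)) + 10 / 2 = 1230364555 / 253422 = 4855.00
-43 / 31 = -1.39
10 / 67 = 0.15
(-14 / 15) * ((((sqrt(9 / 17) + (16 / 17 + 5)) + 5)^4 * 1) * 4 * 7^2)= -1123819608744 / 417605 -70941334464 * sqrt(17) / 417605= -3391526.02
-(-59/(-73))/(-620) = 59/45260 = 0.00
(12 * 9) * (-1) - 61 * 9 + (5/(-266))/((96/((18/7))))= -19573359/29792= -657.00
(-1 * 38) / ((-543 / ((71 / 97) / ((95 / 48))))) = 2272 / 87785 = 0.03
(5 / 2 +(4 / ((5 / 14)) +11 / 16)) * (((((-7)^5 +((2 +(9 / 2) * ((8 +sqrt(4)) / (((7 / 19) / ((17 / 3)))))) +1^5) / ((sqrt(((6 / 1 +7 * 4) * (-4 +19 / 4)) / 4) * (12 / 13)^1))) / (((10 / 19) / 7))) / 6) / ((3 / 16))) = -2808008.15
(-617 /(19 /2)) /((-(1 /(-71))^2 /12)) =74647128 /19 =3928796.21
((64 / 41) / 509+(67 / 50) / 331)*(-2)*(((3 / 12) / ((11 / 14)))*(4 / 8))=-17201961 / 7598402900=-0.00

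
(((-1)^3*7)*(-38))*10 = 2660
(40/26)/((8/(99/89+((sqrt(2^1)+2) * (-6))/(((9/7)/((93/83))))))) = -345175/192062 -1085 * sqrt(2)/1079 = -3.22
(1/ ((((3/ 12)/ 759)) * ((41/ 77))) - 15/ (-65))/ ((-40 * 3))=-1013053/ 21320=-47.52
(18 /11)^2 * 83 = 222.25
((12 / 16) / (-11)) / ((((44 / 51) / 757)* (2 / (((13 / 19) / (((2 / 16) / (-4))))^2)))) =-626359968 / 43681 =-14339.41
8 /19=0.42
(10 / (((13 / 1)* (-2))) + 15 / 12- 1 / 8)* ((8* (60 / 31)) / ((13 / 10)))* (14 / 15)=43120 / 5239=8.23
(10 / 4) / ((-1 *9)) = -5 / 18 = -0.28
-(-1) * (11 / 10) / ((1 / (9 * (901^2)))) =80368299 / 10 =8036829.90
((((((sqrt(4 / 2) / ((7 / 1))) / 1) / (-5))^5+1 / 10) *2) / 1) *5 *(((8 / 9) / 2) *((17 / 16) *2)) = 17 / 18 - 68 *sqrt(2) / 94539375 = 0.94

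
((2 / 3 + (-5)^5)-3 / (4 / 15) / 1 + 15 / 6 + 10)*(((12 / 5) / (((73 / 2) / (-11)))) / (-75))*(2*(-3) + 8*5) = -1024.03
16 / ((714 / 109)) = 2.44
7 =7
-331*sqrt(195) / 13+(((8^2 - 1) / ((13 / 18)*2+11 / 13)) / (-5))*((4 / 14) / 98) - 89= -331*sqrt(195) / 13 - 5844793 / 65660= -444.57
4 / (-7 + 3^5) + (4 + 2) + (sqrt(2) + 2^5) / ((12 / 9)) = 3*sqrt(2) / 4 + 1771 / 59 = 31.08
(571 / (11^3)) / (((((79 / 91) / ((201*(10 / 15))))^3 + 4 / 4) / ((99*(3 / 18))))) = 517660091353132 / 73131217847061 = 7.08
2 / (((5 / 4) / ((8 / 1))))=64 / 5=12.80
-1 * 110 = -110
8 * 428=3424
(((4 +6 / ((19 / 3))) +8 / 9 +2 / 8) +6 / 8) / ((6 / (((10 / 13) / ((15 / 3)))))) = 1169 / 6669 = 0.18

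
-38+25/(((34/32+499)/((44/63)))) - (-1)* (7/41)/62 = -48642201907/1281328146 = -37.96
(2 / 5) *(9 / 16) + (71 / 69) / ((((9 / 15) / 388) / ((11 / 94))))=30390361 / 389160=78.09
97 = 97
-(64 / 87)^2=-4096 / 7569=-0.54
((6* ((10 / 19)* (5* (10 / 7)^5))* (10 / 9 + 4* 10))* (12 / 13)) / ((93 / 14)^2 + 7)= 59200000000 / 848989141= 69.73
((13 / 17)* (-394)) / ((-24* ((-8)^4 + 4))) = 2561 / 836400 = 0.00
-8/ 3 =-2.67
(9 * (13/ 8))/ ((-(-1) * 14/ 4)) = 117/ 28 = 4.18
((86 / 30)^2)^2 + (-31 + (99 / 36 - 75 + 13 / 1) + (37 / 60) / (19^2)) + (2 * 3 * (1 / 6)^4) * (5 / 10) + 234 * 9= 609173628451 / 292410000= 2083.29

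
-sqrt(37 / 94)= -sqrt(3478) / 94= -0.63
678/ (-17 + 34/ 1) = 678/ 17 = 39.88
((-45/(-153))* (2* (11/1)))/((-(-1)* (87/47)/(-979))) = -5061430/1479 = -3422.20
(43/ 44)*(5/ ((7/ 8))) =5.58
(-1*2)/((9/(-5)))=10/9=1.11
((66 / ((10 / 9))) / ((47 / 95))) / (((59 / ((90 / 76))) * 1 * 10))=2673 / 11092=0.24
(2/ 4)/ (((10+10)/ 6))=3/ 20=0.15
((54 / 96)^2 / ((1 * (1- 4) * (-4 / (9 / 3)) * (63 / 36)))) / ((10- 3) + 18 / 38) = 1539 / 254464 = 0.01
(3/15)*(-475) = -95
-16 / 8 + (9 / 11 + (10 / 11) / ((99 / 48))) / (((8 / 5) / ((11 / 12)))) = -4051 / 3168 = -1.28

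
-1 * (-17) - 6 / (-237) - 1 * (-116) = 10509 / 79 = 133.03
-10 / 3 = -3.33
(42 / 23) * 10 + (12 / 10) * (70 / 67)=30072 / 1541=19.51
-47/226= -0.21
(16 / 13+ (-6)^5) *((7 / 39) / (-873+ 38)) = 707504 / 423345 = 1.67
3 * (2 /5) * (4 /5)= 24 /25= 0.96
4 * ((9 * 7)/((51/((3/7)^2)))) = 108/119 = 0.91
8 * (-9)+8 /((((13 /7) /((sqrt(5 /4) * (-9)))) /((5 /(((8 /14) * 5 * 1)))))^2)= 647.23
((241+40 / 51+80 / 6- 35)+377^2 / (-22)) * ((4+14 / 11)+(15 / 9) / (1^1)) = -43303.84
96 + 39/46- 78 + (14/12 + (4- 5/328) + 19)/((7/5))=816989/22632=36.10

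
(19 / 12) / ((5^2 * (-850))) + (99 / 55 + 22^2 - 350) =34628981 / 255000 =135.80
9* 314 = 2826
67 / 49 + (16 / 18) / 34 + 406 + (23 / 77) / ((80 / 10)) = 268796785 / 659736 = 407.43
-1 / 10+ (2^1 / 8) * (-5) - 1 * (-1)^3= -7 / 20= -0.35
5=5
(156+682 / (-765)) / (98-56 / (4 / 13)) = -59329 / 32130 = -1.85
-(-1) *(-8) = -8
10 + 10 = 20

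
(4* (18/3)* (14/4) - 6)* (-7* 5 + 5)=-2340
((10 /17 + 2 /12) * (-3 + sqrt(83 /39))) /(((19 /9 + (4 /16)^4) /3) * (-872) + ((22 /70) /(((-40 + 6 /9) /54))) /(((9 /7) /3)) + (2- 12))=9812880 /2711444291- 1090320 * sqrt(3237) /35248775783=0.00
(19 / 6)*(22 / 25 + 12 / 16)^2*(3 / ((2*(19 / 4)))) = 26569 / 10000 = 2.66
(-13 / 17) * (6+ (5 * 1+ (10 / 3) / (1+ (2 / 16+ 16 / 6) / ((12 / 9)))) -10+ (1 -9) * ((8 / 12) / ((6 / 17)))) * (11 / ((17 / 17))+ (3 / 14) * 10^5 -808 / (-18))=9730462469 / 45441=214133.99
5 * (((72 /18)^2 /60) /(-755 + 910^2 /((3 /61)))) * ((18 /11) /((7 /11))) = 72 /353582845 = 0.00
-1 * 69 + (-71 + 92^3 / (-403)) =-835108 / 403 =-2072.23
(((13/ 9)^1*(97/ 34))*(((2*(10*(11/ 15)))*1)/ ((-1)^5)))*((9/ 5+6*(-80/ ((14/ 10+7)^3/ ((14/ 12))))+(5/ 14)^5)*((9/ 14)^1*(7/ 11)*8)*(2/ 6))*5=-78829027927/ 277718868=-283.84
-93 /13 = -7.15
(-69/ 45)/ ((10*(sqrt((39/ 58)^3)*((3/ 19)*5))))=-12673*sqrt(2262)/ 1711125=-0.35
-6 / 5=-1.20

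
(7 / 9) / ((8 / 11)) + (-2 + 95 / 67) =2351 / 4824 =0.49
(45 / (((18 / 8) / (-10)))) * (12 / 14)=-171.43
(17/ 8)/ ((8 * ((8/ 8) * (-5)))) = -17/ 320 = -0.05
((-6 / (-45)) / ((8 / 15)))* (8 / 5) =0.40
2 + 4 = 6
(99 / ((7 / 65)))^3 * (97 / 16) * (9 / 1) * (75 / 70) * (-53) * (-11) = 2034322072507456875 / 76832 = 26477536345630.17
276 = 276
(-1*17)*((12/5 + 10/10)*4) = -1156/5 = -231.20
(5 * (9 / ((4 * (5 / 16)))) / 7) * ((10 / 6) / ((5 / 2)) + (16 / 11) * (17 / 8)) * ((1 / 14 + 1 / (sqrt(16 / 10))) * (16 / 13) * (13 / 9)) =29.61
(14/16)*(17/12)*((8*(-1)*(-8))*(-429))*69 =-2348346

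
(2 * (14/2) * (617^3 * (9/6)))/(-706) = -4932587373/706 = -6986667.67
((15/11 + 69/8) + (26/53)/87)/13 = 4055357/5274984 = 0.77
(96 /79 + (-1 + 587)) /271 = 46390 /21409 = 2.17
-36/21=-12/7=-1.71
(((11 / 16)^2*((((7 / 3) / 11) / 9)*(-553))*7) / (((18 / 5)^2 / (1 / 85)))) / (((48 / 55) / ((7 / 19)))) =-573778975 / 34721021952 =-0.02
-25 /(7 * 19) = -25 /133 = -0.19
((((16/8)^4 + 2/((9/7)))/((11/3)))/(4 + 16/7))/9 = 553/6534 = 0.08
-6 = -6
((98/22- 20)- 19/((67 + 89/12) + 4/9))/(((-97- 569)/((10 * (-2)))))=-9462/19943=-0.47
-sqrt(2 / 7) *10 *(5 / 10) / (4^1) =-5 *sqrt(14) / 28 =-0.67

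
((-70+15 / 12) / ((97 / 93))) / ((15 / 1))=-1705 / 388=-4.39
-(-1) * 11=11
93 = 93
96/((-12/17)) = -136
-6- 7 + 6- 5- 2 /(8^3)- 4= -4097 /256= -16.00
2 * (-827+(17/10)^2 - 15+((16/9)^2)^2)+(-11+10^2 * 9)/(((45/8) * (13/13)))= -1500.20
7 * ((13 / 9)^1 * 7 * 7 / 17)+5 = 5224 / 153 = 34.14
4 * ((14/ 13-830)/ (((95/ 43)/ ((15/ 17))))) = -5560416/ 4199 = -1324.22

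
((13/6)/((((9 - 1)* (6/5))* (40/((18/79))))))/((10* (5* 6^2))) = 13/18201600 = 0.00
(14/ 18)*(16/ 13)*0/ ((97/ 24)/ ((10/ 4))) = 0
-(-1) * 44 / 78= 22 / 39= 0.56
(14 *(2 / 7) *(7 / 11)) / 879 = 28 / 9669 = 0.00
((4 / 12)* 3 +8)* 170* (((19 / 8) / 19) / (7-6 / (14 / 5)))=315 / 8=39.38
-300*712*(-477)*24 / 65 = 489058560 / 13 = 37619889.23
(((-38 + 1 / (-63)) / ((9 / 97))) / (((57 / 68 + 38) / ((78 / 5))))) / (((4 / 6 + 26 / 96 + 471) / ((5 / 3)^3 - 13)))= 297042047744 / 101765000673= 2.92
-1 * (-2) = 2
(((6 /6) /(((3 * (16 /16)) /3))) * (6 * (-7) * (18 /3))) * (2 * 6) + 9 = -3015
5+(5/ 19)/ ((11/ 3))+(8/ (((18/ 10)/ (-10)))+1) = -38.37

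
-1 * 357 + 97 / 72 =-25607 / 72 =-355.65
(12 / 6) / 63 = 2 / 63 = 0.03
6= 6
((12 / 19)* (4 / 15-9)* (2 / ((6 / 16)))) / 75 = -0.39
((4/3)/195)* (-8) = -32/585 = -0.05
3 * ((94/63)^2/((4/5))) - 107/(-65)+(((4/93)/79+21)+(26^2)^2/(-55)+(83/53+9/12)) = -4064213878335329/491123292660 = -8275.34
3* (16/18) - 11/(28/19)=-403/84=-4.80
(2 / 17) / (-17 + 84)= 2 / 1139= 0.00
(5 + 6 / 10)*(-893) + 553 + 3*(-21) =-22554 / 5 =-4510.80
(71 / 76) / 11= 71 / 836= 0.08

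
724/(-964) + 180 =43199/241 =179.25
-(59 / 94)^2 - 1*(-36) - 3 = 288107 / 8836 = 32.61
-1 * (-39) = 39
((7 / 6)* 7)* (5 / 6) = 245 / 36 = 6.81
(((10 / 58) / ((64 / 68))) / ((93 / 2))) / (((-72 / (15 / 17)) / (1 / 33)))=-25 / 17088192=-0.00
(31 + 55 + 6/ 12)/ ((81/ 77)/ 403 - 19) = -5368363/ 1179016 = -4.55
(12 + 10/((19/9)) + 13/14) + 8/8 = 4965/266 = 18.67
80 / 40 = 2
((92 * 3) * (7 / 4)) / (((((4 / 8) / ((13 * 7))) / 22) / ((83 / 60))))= 13376363 / 5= 2675272.60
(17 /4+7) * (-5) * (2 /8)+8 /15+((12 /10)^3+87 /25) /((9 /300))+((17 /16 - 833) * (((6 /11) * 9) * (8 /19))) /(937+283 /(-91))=28104179503 /177616560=158.23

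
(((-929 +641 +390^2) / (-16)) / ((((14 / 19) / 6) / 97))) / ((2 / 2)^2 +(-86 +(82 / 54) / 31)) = 175637868669 / 1990912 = 88219.81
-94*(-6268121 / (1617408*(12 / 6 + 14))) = 294601687 / 12939264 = 22.77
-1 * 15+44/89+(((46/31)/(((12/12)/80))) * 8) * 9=23541419/2759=8532.59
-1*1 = -1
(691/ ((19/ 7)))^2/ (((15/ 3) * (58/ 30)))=70189707/ 10469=6704.53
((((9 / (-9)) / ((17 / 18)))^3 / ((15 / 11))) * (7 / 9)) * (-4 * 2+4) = 2.71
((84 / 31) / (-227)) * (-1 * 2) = 168 / 7037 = 0.02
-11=-11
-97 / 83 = -1.17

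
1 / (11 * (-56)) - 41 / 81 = -25337 / 49896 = -0.51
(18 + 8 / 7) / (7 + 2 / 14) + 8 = 10.68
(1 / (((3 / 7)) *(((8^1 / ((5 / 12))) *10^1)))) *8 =7 / 72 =0.10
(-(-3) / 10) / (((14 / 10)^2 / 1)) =15 / 98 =0.15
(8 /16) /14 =1 /28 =0.04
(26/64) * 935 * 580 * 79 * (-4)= -139235525/2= -69617762.50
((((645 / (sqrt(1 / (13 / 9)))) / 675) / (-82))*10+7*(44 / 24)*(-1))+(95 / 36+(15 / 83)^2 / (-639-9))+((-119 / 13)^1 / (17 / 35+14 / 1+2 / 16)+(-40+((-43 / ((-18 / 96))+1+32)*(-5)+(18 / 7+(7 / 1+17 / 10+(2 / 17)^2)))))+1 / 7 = -120165732269514661 / 88941847296120-43*sqrt(13) / 1107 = -1351.20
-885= -885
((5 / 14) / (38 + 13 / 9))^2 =81 / 988036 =0.00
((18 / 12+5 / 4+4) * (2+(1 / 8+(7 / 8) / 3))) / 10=261 / 160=1.63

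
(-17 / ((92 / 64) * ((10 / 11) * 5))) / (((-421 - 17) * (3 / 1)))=748 / 377775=0.00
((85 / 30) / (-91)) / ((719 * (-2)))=17 / 785148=0.00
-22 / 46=-11 / 23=-0.48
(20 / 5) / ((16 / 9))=9 / 4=2.25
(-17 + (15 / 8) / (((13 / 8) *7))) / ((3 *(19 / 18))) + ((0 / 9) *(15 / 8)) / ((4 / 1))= -9192 / 1729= -5.32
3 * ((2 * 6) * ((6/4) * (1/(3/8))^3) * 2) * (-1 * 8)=-16384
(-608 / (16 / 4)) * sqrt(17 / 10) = -76 * sqrt(170) / 5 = -198.18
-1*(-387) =387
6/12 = 1/2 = 0.50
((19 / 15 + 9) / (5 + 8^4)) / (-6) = -77 / 184545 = -0.00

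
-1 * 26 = -26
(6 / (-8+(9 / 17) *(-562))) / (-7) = 51 / 18179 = 0.00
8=8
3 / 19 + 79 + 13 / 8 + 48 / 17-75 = 8.61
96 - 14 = 82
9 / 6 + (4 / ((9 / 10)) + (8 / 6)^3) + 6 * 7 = 2717 / 54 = 50.31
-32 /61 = -0.52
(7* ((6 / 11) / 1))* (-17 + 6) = -42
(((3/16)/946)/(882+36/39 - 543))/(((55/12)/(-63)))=-819/102186920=-0.00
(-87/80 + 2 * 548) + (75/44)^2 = 1097.82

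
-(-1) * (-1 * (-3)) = 3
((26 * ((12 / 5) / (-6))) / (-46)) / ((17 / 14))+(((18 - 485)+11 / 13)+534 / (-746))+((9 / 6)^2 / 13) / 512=-9060475831177 / 19414620160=-466.68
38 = 38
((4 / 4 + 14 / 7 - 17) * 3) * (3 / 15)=-42 / 5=-8.40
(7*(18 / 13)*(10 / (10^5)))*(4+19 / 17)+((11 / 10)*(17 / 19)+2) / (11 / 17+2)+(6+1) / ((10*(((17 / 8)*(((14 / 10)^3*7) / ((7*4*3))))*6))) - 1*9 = -7846906289 / 1028755000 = -7.63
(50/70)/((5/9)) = 9/7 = 1.29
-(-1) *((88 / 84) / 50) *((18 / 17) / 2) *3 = 99 / 2975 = 0.03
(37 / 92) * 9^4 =242757 / 92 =2638.66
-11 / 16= -0.69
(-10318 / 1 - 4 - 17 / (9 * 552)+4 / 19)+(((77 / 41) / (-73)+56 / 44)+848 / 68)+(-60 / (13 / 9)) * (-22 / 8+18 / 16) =-541013207069053 / 52830352872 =-10240.58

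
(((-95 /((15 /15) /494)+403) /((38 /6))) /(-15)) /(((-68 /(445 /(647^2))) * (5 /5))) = -4140903 /540842828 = -0.01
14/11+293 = 3237/11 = 294.27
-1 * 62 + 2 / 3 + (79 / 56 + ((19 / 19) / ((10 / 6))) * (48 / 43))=-2140213 / 36120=-59.25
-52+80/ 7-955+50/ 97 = -675643/ 679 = -995.06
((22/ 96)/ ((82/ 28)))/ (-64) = -77/ 62976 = -0.00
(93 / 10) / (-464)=-93 / 4640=-0.02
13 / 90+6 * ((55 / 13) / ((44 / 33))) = 11222 / 585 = 19.18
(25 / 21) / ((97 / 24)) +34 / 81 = 39286 / 54999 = 0.71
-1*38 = -38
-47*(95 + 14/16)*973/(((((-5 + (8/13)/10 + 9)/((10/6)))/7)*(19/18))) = -79797165175/6688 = -11931394.31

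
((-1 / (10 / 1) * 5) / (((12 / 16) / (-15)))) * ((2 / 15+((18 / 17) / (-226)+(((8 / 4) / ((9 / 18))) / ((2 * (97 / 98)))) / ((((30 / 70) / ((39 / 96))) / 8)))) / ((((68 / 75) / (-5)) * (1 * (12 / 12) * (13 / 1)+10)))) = -2699267125 / 72857767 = -37.05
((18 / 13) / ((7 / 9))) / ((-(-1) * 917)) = 162 / 83447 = 0.00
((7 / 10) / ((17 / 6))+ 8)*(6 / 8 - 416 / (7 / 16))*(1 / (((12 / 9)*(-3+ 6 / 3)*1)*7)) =55946109 / 66640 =839.53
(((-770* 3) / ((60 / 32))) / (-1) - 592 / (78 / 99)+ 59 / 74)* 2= 962.83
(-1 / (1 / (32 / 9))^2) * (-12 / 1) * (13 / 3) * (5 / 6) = 133120 / 243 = 547.82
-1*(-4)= 4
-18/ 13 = -1.38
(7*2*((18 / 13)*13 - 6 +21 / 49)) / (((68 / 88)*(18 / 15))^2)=175450 / 867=202.36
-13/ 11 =-1.18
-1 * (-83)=83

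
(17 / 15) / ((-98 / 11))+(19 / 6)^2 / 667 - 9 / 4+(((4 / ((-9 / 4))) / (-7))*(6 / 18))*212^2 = 16777060472 / 4412205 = 3802.42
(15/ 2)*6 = 45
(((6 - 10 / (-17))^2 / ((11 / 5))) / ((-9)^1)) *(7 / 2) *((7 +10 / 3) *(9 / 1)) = -6805120 / 9537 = -713.55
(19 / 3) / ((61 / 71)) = 1349 / 183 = 7.37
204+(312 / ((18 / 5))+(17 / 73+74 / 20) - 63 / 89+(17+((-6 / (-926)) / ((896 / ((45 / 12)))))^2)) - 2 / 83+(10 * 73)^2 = 11876246266533837023290117 / 22273076166646824960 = 533210.87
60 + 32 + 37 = 129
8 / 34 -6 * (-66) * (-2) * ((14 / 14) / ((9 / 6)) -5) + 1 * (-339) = 52585 / 17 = 3093.24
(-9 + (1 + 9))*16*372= 5952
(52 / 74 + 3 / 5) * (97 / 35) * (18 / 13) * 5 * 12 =5049432 / 16835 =299.94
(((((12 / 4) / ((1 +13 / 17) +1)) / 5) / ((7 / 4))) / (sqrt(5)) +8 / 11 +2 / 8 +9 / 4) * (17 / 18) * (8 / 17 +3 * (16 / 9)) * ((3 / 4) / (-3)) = -2627 / 594 - 2516 * sqrt(5) / 74025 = -4.50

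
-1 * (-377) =377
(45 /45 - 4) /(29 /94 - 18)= 282 /1663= 0.17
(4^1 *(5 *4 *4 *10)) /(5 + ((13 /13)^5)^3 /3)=600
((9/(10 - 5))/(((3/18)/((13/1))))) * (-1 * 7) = -4914/5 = -982.80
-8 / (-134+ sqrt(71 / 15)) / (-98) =-8040 / 13194181 - 4 *sqrt(1065) / 13194181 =-0.00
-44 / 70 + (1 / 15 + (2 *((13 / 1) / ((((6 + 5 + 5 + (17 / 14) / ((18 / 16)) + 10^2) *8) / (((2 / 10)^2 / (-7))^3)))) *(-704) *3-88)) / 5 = -96436866542 / 5294296875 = -18.22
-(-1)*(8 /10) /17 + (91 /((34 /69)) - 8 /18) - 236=-79133 /1530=-51.72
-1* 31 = -31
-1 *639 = -639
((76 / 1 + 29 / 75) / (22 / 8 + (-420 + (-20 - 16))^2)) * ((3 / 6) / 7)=11458 / 436671375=0.00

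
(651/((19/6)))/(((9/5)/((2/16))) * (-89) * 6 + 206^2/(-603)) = -841185/31752154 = -0.03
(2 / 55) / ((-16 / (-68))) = 17 / 110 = 0.15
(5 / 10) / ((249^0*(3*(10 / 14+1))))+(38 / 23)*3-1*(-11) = 16.05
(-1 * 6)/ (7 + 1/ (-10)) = -20/ 23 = -0.87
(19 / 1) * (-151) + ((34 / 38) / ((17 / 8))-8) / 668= -9103373 / 3173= -2869.01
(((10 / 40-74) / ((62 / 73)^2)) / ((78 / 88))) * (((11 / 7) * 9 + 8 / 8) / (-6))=291.12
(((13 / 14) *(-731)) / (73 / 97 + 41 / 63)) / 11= -43.97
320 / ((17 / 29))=545.88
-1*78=-78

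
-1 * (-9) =9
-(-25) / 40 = 5 / 8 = 0.62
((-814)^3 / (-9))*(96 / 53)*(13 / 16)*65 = 911506813360 / 159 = 5732747253.84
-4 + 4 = 0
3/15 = 1/5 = 0.20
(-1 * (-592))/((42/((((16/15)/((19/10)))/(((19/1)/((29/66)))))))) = 137344/750519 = 0.18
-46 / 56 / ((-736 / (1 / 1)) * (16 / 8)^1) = 1 / 1792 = 0.00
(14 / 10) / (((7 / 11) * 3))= 11 / 15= 0.73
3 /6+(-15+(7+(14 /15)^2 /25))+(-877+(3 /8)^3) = -2547107773 /2880000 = -884.41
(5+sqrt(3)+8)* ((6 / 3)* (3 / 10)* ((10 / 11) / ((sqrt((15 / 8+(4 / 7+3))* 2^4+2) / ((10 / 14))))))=5* sqrt(273)* (sqrt(3)+13) / 2002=0.61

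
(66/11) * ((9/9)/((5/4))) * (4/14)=48/35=1.37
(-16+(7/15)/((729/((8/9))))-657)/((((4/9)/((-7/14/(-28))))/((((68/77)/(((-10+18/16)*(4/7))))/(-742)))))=-1125965063/177431922360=-0.01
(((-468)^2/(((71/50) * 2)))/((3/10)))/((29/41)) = 363444.39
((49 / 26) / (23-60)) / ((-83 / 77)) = 3773 / 79846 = 0.05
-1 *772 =-772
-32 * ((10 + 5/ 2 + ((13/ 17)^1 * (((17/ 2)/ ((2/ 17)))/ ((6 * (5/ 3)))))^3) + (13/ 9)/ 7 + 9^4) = -27185197243/ 126000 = -215755.53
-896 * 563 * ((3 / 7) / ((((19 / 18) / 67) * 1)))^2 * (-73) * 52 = 1417021538102.20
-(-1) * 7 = 7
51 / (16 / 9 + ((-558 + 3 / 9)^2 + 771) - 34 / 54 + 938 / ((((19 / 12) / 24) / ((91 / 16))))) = 26163 / 201419053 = 0.00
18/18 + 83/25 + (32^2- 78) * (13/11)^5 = 799861178/366025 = 2185.26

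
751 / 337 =2.23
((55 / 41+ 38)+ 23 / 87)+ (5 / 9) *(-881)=-4813723 / 10701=-449.84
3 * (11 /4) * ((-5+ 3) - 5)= -231 /4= -57.75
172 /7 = 24.57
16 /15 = 1.07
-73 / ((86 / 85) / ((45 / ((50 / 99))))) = -1105731 / 172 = -6428.67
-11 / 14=-0.79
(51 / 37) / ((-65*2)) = -51 / 4810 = -0.01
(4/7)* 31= 124/7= 17.71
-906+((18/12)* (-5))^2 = -3399/4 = -849.75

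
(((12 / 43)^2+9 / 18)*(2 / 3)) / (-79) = -2137 / 438213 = -0.00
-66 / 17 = -3.88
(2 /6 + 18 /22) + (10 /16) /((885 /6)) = 9001 /7788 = 1.16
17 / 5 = 3.40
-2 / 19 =-0.11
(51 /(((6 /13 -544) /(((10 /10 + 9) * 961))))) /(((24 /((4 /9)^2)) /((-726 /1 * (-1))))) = -513962020 /95391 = -5387.95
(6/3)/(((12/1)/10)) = 5/3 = 1.67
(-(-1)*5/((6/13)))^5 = 1160290625/7776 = 149214.33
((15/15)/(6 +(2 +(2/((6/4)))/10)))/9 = 5/366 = 0.01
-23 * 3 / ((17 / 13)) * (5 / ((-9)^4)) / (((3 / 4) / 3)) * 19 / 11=-113620 / 408969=-0.28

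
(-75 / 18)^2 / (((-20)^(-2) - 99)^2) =25000000 / 14112727209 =0.00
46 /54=23 /27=0.85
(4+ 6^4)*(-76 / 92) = -24700 / 23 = -1073.91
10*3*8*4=960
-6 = -6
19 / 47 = 0.40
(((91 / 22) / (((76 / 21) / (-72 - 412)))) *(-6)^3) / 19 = 2270268 / 361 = 6288.83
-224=-224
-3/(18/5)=-5/6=-0.83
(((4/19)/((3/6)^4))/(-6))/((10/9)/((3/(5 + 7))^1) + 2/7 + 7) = -672/14041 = -0.05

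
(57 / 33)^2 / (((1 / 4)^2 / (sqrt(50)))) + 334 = 334 + 28880 * sqrt(2) / 121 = 671.54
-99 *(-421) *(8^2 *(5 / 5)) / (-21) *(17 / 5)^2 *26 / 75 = -2227029376 / 4375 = -509035.29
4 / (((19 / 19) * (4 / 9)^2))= 81 / 4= 20.25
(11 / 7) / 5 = 11 / 35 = 0.31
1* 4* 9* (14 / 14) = 36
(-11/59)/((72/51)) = -187/1416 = -0.13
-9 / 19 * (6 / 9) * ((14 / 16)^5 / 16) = -50421 / 4980736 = -0.01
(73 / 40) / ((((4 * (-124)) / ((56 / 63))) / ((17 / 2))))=-1241 / 44640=-0.03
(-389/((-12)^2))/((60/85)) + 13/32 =-5911/1728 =-3.42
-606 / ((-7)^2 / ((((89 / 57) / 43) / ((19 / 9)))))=-161802 / 760627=-0.21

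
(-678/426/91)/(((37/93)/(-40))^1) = 420360/239057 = 1.76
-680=-680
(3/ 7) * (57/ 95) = 9/ 35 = 0.26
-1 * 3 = -3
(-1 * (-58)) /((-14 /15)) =-435 /7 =-62.14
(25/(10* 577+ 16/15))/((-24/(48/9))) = -125/129849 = -0.00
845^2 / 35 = 142805 / 7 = 20400.71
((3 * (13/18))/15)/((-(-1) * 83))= 13/7470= 0.00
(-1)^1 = -1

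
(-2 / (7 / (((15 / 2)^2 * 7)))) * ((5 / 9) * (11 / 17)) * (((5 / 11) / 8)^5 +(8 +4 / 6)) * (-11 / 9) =428.38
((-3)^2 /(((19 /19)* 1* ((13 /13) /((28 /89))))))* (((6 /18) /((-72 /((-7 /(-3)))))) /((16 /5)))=-245 /25632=-0.01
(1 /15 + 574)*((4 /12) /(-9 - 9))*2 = -8611 /405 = -21.26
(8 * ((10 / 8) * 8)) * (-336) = -26880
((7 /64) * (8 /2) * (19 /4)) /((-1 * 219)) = -0.01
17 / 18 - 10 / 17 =0.36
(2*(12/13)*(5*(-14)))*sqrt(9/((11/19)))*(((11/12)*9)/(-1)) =3780*sqrt(209)/13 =4203.60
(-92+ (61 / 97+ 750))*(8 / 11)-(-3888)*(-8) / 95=15366152 / 101365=151.59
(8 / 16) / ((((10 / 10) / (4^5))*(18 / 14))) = 3584 / 9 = 398.22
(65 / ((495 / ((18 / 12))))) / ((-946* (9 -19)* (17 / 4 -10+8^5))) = 13 / 20455438410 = 0.00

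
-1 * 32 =-32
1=1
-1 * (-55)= 55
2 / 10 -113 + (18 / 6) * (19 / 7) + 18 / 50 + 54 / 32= -287307 / 2800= -102.61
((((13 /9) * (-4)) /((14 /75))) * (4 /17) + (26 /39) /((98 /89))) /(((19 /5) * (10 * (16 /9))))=-50061 /506464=-0.10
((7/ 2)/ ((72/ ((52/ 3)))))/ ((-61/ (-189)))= 637/ 244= 2.61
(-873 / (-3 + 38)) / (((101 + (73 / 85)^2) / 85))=-35742075 / 1715126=-20.84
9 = 9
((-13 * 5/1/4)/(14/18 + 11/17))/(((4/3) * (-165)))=1989/38368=0.05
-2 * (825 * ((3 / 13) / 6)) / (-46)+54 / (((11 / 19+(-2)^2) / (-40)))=-8156715 / 17342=-470.34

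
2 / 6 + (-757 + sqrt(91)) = -2270 / 3 + sqrt(91) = -747.13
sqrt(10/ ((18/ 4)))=2 * sqrt(5)/ 3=1.49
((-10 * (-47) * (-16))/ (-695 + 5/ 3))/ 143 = 141/ 1859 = 0.08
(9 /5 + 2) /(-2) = -19 /10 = -1.90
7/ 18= 0.39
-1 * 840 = -840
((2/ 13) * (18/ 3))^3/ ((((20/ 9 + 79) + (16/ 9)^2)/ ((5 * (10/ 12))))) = 0.04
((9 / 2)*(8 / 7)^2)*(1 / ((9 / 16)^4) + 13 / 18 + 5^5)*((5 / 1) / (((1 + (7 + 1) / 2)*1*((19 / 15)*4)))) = 3637.56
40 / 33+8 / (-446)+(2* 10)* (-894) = -131570132 / 7359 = -17878.81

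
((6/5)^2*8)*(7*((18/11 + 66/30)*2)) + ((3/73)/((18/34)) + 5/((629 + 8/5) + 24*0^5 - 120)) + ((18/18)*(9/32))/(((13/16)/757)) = 5868862721563/6662691750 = 880.85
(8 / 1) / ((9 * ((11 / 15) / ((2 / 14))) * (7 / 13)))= 520 / 1617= 0.32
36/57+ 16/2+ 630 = 12134/19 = 638.63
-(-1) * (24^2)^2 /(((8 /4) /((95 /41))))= 15759360 /41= 384374.63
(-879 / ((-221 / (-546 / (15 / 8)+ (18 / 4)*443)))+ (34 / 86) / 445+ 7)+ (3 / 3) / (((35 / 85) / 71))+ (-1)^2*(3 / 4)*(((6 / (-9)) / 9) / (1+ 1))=7406475512113 / 1065666420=6950.09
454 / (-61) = -454 / 61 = -7.44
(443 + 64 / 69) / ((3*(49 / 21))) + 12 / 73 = 2241859 / 35259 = 63.58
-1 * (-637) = 637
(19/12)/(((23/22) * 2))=0.76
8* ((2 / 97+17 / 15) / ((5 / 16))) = 214912 / 7275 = 29.54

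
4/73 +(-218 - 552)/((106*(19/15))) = -417547/73511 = -5.68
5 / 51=0.10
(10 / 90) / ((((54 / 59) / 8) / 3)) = 236 / 81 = 2.91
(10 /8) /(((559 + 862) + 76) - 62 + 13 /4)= 5 /5753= 0.00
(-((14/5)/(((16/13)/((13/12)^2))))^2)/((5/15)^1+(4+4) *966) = -236513641/256407552000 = -0.00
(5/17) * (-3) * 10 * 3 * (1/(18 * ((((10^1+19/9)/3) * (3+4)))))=-675/12971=-0.05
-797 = -797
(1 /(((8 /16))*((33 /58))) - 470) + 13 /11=-15355 /33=-465.30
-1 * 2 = -2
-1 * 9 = -9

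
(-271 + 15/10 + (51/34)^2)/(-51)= 1069/204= 5.24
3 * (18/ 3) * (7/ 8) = 63/ 4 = 15.75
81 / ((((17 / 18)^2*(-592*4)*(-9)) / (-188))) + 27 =1120581 / 42772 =26.20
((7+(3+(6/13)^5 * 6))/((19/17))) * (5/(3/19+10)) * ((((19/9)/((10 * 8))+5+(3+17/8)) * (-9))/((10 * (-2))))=233569919629/11465527840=20.37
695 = 695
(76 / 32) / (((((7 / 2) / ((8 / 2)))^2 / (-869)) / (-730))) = 96424240 / 49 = 1967841.63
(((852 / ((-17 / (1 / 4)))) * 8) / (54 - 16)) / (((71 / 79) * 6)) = -158 / 323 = -0.49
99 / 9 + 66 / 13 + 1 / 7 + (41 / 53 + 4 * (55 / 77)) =13677 / 689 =19.85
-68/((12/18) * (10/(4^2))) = -816/5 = -163.20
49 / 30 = 1.63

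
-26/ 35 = -0.74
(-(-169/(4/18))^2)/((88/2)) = -2313441/176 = -13144.55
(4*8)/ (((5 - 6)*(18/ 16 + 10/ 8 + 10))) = -256/ 99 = -2.59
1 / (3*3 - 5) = 1 / 4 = 0.25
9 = 9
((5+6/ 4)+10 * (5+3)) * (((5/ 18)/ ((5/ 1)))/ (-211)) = -0.02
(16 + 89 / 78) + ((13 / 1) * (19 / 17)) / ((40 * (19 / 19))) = 464213 / 26520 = 17.50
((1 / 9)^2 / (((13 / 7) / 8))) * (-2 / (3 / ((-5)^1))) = 560 / 3159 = 0.18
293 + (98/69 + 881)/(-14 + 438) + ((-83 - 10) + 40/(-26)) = 76272011/380328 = 200.54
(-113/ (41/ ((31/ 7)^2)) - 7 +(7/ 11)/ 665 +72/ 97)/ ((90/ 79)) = -970252199153/ 18327805650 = -52.94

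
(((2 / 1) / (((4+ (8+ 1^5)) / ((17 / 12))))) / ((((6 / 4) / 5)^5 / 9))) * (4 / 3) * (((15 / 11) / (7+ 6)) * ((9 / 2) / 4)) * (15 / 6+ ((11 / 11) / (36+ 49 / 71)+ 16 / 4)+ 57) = 70332612500 / 8716851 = 8068.58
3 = 3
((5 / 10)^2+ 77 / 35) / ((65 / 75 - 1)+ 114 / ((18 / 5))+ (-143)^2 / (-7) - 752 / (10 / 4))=-1029 / 1340032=-0.00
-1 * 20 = -20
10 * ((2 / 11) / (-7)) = -20 / 77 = -0.26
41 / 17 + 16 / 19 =1051 / 323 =3.25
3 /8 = 0.38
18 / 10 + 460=2309 / 5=461.80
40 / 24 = 1.67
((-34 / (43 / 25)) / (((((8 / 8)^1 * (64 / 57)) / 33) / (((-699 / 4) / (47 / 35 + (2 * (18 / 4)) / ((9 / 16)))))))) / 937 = 19557932625 / 3130449536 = 6.25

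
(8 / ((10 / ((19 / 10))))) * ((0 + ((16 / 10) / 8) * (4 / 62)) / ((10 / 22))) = 836 / 19375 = 0.04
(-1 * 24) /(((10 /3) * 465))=-12 /775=-0.02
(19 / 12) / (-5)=-19 / 60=-0.32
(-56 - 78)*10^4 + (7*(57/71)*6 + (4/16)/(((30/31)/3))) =-3805502039/2840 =-1339965.51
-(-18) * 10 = 180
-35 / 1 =-35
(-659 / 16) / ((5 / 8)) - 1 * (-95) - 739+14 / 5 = -7071 / 10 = -707.10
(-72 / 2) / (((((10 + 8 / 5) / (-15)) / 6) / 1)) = 8100 / 29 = 279.31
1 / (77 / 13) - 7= -526 / 77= -6.83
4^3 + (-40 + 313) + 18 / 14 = 2368 / 7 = 338.29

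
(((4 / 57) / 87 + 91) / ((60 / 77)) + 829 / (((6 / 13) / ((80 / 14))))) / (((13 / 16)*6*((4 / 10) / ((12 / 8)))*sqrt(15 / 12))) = 21620493347*sqrt(5) / 6769035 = 7142.07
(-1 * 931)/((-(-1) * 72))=-931/72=-12.93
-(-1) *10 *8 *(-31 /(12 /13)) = -8060 /3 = -2686.67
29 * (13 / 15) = 377 / 15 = 25.13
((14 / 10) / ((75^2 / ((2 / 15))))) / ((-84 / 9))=-1 / 281250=-0.00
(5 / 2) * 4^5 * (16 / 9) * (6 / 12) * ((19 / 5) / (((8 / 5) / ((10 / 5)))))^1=97280 / 9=10808.89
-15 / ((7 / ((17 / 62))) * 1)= -255 / 434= -0.59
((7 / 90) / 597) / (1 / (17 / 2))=119 / 107460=0.00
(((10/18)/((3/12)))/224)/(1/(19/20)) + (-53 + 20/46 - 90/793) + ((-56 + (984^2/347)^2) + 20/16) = 34471958096563181549/4427417738016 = 7786018.88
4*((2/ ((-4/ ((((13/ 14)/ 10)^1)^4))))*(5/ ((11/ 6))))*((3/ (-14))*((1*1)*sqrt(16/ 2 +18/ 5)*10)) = 257049*sqrt(290)/ 1479016000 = 0.00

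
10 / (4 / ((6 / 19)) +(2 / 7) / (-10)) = 1050 / 1327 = 0.79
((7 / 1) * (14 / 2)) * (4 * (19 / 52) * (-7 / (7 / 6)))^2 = 636804 / 169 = 3768.07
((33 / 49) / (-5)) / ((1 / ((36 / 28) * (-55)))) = 3267 / 343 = 9.52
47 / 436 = 0.11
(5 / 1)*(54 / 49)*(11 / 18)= 165 / 49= 3.37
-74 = -74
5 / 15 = 1 / 3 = 0.33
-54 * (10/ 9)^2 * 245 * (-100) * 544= 2665600000/ 3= 888533333.33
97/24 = 4.04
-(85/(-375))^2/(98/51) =-0.03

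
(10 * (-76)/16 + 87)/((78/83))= 6557/156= 42.03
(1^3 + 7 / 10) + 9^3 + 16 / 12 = 21961 / 30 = 732.03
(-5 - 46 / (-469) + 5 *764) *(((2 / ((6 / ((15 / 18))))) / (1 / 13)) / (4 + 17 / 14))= 12922585 / 4891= 2642.12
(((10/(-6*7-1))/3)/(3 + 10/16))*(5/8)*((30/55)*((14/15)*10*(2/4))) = -1400/41151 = -0.03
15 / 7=2.14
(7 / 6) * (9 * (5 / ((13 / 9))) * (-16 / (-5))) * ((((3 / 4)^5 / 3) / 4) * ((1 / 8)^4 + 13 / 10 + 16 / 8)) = 1034720001 / 136314880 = 7.59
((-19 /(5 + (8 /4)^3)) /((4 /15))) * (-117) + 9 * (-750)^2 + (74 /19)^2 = 7311197869 /1444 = 5063156.42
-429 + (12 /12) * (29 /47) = -428.38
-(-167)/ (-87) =-167/ 87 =-1.92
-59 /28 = -2.11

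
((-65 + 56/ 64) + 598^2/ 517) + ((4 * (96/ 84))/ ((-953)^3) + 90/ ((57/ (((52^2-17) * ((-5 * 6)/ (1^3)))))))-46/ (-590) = -17788632138240127589167/ 140453604449924920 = -126651.30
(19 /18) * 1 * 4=38 /9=4.22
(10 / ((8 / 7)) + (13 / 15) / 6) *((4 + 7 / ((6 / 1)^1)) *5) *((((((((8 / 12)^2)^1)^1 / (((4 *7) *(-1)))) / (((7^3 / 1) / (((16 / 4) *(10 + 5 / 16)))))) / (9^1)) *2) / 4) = -2729705 / 112021056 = -0.02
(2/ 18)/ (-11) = -0.01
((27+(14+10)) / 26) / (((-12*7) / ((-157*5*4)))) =13345 / 182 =73.32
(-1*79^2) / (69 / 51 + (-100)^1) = 106097 / 1677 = 63.27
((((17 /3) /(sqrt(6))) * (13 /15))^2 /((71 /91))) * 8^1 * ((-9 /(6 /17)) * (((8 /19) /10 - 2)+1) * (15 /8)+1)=63232342537 /32780700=1928.95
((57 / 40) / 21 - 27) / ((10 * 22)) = -7541 / 61600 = -0.12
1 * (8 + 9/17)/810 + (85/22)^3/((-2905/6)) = -462538037/4259396988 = -0.11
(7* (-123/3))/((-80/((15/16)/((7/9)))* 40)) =1107/10240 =0.11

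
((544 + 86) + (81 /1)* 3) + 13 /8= 6997 /8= 874.62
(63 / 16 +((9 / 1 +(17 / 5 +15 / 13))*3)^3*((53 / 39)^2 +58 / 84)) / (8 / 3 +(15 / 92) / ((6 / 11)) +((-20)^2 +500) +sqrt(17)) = 30495466788654670986033 / 161423329921753012750-16886284191720697284*sqrt(17) / 80711664960876506375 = 188.05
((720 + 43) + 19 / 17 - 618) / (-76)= -1.92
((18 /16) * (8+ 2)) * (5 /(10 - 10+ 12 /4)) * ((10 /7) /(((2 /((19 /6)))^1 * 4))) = 2375 /224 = 10.60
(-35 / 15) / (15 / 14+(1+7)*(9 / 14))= -98 / 261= -0.38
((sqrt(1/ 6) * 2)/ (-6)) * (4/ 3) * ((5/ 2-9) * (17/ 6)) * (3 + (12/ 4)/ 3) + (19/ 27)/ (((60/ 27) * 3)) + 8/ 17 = 1763/ 3060 + 442 * sqrt(6)/ 81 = 13.94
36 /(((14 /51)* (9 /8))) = 816 /7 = 116.57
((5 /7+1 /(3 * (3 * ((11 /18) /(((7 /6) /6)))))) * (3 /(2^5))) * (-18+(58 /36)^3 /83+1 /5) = -44634441521 /35781419520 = -1.25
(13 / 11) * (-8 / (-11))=104 / 121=0.86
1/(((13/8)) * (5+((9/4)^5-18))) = 8192/594581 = 0.01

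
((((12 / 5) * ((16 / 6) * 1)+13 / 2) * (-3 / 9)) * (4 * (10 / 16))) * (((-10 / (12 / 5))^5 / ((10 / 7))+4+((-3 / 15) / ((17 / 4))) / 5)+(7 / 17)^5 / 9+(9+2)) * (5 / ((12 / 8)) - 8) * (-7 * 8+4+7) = 143584991289587743 / 73605386880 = 1950740.26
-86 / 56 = -43 / 28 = -1.54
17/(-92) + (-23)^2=528.82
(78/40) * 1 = 39/20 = 1.95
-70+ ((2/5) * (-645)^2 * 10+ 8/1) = 1664038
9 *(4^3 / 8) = 72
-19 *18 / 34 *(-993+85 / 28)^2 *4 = -131386646331 / 3332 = -39431766.61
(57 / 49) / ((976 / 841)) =47937 / 47824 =1.00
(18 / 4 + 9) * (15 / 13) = 405 / 26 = 15.58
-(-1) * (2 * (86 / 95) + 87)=8437 / 95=88.81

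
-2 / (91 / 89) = -178 / 91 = -1.96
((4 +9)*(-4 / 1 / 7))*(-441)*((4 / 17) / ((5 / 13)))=170352 / 85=2004.14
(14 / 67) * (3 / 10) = 21 / 335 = 0.06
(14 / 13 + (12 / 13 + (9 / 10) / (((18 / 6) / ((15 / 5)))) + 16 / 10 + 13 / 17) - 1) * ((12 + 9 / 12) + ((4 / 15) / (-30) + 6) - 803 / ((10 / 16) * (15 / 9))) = -3926165 / 1224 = -3207.65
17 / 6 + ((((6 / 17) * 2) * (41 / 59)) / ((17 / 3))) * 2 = 307579 / 102306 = 3.01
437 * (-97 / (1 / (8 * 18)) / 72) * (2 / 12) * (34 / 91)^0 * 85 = -3603065 / 3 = -1201021.67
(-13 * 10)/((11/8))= -1040/11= -94.55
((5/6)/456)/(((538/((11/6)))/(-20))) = -275/2207952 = -0.00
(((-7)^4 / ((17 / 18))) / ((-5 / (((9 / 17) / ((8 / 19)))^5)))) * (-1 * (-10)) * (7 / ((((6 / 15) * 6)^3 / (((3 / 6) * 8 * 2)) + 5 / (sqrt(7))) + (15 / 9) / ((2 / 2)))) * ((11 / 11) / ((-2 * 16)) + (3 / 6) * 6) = -7020928950771102163531875 / 49532311401236267008 + 1477302410806398446484375 * sqrt(7) / 49532311401236267008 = -62834.83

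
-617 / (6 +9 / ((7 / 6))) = -4319 / 96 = -44.99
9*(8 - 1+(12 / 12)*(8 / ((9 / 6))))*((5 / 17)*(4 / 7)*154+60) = 162060 / 17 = 9532.94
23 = 23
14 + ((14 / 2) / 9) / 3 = 385 / 27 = 14.26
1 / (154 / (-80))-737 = -56789 / 77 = -737.52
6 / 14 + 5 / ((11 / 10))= 383 / 77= 4.97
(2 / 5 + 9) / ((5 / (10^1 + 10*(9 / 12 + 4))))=1081 / 10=108.10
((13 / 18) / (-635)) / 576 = -13 / 6583680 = -0.00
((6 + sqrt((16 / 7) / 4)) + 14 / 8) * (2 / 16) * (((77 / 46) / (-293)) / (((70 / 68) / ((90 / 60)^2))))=-52173 / 4312960 - 1683 * sqrt(7) / 3773840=-0.01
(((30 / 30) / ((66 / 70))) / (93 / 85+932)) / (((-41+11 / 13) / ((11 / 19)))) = -2975 / 181529154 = -0.00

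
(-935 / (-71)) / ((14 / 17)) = 15895 / 994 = 15.99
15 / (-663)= -5 / 221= -0.02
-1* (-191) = 191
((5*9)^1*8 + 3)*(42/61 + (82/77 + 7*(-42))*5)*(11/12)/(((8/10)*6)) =-2080094665/20496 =-101487.83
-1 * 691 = -691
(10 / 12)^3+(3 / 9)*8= 701 / 216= 3.25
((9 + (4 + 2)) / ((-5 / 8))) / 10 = -12 / 5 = -2.40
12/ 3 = 4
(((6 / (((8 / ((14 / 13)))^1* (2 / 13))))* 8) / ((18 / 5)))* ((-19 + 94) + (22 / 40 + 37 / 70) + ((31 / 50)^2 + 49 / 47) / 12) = 83563241 / 94000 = 888.97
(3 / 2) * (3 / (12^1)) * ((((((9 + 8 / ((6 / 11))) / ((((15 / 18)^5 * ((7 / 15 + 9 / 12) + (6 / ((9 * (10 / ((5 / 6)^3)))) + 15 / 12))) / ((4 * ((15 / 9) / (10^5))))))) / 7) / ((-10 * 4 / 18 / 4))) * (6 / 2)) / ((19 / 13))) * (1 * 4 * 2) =-5232213792 / 2108517578125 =-0.00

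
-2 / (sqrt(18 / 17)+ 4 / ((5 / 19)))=-6460 / 48871+ 75* sqrt(34) / 48871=-0.12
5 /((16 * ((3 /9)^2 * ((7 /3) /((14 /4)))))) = 135 /32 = 4.22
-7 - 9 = -16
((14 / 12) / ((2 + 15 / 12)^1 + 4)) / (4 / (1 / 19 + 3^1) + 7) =14 / 723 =0.02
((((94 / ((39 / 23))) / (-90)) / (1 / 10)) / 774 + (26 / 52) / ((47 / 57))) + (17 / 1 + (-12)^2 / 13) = 366146285 / 12768678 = 28.68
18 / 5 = 3.60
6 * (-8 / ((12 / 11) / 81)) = -3564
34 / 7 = 4.86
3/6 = 1/2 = 0.50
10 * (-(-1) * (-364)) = -3640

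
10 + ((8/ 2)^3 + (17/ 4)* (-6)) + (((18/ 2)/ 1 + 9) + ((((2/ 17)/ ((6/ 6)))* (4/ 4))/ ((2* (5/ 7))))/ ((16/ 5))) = 18095/ 272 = 66.53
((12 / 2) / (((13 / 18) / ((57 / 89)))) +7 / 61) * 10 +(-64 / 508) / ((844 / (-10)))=102800134630 / 1891251869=54.36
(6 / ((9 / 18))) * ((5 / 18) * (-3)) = -10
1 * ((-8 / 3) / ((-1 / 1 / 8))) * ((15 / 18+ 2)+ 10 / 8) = 784 / 9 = 87.11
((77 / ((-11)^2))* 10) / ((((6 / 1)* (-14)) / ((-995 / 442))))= 4975 / 29172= 0.17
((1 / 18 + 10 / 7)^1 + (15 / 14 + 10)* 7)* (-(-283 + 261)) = 109472 / 63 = 1737.65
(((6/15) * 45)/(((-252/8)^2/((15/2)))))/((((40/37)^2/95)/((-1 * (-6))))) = 26011/392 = 66.35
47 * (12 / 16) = 141 / 4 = 35.25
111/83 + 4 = 443/83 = 5.34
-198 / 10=-99 / 5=-19.80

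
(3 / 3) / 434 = 0.00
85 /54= 1.57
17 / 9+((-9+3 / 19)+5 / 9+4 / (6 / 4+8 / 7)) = -30902 / 6327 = -4.88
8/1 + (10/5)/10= 41/5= 8.20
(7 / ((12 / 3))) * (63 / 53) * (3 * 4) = 1323 / 53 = 24.96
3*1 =3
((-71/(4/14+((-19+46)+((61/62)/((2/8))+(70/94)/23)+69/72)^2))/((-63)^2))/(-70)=2551426738912/10179347170962649995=0.00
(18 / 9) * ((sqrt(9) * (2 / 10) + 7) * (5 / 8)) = 19 / 2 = 9.50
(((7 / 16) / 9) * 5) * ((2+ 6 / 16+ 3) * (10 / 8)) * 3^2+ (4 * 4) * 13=114021 / 512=222.70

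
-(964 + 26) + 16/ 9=-8894/ 9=-988.22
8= 8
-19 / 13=-1.46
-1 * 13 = -13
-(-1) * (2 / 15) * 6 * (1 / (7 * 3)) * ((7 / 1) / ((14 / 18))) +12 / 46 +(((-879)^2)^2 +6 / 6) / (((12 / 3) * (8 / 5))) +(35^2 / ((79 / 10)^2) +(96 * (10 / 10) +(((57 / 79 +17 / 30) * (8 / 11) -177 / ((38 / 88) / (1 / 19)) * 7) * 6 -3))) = 29774567061081812608827 / 319205181680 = 93277204663.08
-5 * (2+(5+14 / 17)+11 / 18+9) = -26675 / 306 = -87.17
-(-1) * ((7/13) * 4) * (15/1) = 420/13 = 32.31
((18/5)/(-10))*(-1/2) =0.18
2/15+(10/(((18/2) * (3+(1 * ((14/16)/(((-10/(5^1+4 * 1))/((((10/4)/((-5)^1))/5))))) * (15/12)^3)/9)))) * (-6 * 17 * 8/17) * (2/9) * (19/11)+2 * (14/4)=3194947/9175815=0.35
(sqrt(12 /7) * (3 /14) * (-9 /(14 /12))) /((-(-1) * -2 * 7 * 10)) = 81 * sqrt(21) /24010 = 0.02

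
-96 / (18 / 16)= -256 / 3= -85.33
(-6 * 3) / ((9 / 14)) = -28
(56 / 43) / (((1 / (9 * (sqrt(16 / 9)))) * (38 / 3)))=1008 / 817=1.23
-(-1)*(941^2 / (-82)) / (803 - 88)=-15.10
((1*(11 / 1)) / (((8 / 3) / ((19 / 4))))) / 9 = 209 / 96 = 2.18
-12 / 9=-4 / 3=-1.33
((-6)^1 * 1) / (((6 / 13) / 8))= -104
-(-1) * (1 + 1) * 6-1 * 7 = 5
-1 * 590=-590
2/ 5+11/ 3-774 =-769.93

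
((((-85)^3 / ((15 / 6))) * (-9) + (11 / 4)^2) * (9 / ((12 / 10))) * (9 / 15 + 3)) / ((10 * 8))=955090467 / 1280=746164.43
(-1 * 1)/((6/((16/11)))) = -0.24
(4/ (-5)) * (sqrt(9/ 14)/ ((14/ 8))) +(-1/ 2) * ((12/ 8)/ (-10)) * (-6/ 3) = -24 * sqrt(14)/ 245 - 3/ 20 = -0.52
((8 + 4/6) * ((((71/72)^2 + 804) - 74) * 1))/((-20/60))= -49261693/2592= -19005.28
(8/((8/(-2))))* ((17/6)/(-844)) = 17/2532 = 0.01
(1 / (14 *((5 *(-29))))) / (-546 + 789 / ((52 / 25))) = 26 / 8797005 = 0.00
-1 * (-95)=95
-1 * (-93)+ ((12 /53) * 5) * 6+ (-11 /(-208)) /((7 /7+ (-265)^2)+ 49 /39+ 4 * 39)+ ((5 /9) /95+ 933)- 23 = 401939383410983 /398039274576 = 1009.80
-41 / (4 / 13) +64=-277 / 4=-69.25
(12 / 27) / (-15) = -0.03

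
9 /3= 3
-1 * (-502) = 502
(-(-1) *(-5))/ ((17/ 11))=-55/ 17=-3.24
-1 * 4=-4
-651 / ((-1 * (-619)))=-651 / 619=-1.05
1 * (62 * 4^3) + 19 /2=7955 /2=3977.50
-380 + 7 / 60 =-22793 / 60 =-379.88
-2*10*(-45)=900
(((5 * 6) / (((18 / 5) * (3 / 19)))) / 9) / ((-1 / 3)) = -475 / 27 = -17.59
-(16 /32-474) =947 /2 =473.50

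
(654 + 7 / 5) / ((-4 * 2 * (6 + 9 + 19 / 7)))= -22939 / 4960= -4.62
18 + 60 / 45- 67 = -143 / 3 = -47.67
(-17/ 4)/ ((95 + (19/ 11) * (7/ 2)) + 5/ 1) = -187/ 4666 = -0.04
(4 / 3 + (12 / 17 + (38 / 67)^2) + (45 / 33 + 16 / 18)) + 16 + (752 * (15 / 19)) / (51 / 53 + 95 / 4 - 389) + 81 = 123155679615002 / 1231757525493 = 99.98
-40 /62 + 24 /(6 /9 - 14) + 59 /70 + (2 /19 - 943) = -38941613 /41230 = -944.50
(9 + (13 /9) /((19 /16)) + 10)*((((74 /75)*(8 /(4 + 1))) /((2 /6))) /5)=19.15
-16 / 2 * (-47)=376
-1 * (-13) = 13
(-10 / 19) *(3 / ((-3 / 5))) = 50 / 19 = 2.63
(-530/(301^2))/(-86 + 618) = -265/24099866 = -0.00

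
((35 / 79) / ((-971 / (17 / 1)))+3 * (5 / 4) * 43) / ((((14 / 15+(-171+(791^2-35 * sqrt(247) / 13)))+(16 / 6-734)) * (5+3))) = 43290559375 * sqrt(247) / 311410563197656457376+5023025125873625 / 155705281598828228688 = 0.00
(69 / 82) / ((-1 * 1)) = -69 / 82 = -0.84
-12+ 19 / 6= -53 / 6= -8.83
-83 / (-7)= 83 / 7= 11.86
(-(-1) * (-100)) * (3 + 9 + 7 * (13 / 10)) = -2110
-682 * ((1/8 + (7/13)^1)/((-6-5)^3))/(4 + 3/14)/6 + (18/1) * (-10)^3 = -6682099009/371228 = -17999.99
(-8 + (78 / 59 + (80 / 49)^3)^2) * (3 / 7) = 3497088852328308 / 337270645226767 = 10.37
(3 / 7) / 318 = 1 / 742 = 0.00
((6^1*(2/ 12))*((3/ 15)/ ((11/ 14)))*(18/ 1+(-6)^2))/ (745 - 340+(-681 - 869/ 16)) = -1728/ 41525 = -0.04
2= 2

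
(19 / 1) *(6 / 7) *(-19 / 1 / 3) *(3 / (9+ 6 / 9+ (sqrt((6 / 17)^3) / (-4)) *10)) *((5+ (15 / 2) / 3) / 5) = -1388723319 / 28837781 - 7456455 *sqrt(102) / 28837781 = -50.77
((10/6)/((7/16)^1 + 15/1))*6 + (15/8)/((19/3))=1865/1976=0.94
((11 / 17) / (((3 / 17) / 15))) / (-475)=-0.12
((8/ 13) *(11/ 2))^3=85184/ 2197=38.77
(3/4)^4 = 81/256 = 0.32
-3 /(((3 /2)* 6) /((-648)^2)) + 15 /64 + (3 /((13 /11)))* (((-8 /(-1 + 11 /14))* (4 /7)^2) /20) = -4075816279 /29120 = -139966.22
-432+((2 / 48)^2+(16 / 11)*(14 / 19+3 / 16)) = -51843823 / 120384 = -430.65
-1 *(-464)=464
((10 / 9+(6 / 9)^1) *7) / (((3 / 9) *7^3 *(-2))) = -8 / 147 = -0.05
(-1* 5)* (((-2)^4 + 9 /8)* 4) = -685 /2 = -342.50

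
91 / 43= 2.12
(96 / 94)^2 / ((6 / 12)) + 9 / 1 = 24489 / 2209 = 11.09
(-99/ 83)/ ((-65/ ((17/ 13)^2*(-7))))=-200277/ 911755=-0.22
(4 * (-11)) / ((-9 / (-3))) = -44 / 3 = -14.67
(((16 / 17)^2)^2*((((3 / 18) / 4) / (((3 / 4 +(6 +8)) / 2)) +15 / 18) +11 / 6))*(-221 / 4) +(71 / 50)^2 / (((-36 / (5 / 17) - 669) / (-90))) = -6630996019277 / 57350185950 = -115.62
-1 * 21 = -21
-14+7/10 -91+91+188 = 1747/10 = 174.70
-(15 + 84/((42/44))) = -103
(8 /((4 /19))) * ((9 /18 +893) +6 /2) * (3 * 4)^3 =58867776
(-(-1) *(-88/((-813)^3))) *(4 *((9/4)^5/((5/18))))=216513/1592200880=0.00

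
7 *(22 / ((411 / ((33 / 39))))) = 1694 / 5343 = 0.32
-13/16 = -0.81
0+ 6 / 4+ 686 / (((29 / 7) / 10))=96127 / 58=1657.36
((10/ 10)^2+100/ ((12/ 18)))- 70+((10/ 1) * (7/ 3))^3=12784.70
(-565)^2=319225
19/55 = 0.35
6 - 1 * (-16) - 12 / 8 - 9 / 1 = 23 / 2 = 11.50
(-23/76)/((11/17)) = -391/836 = -0.47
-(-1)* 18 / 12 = 3 / 2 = 1.50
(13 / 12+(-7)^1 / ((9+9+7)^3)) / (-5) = -203041 / 937500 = -0.22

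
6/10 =3/5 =0.60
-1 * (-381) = 381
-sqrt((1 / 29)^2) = -1 / 29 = -0.03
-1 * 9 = -9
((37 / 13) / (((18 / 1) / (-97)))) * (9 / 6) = -3589 / 156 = -23.01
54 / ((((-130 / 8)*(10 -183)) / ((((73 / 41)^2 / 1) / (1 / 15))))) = 3453192 / 3780569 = 0.91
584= 584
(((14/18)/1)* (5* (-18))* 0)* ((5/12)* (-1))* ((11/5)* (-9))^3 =0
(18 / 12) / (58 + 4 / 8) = 1 / 39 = 0.03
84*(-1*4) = -336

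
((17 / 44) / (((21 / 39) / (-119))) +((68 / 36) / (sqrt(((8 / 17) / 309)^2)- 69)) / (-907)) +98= 547355479343 / 43393844076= 12.61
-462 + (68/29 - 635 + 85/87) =-95150/87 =-1093.68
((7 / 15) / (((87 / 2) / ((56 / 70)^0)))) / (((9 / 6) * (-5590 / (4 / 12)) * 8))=-7 / 131309100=-0.00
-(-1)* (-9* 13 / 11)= -117 / 11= -10.64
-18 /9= -2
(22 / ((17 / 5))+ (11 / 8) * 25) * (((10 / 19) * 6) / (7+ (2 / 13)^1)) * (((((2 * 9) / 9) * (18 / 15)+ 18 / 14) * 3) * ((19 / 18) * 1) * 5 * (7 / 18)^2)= 108683575 / 682992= 159.13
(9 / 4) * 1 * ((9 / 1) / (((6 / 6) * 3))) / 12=9 / 16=0.56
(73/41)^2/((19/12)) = 63948/31939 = 2.00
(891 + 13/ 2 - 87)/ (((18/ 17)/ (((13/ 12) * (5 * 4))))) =1791205/ 108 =16585.23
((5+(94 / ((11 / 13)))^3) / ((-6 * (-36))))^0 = 1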